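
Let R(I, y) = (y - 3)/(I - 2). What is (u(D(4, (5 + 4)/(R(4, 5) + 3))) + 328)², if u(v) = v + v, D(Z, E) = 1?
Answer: 108900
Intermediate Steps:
R(I, y) = (-3 + y)/(-2 + I)
u(v) = 2*v
(u(D(4, (5 + 4)/(R(4, 5) + 3))) + 328)² = (2*1 + 328)² = (2 + 328)² = 330² = 108900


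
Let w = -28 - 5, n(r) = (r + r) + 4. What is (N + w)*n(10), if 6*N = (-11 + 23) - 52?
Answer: -952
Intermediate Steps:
n(r) = 4 + 2*r (n(r) = 2*r + 4 = 4 + 2*r)
w = -33
N = -20/3 (N = ((-11 + 23) - 52)/6 = (12 - 52)/6 = (1/6)*(-40) = -20/3 ≈ -6.6667)
(N + w)*n(10) = (-20/3 - 33)*(4 + 2*10) = -119*(4 + 20)/3 = -119/3*24 = -952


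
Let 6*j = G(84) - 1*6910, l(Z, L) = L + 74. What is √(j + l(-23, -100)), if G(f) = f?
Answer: I*√10473/3 ≈ 34.113*I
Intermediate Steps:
l(Z, L) = 74 + L
j = -3413/3 (j = (84 - 1*6910)/6 = (84 - 6910)/6 = (⅙)*(-6826) = -3413/3 ≈ -1137.7)
√(j + l(-23, -100)) = √(-3413/3 + (74 - 100)) = √(-3413/3 - 26) = √(-3491/3) = I*√10473/3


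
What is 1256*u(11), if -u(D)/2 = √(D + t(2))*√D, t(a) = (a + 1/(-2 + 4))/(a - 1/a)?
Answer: -2512*√1254/3 ≈ -29652.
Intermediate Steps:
t(a) = (½ + a)/(a - 1/a) (t(a) = (a + 1/2)/(a - 1/a) = (a + ½)/(a - 1/a) = (½ + a)/(a - 1/a))
u(D) = -2*√D*√(5/3 + D) (u(D) = -2*√(D + (½)*2*(1 + 2*2)/(-1 + 2²))*√D = -2*√(D + (½)*2*(1 + 4)/(-1 + 4))*√D = -2*√(D + (½)*2*5/3)*√D = -2*√(D + (½)*2*(⅓)*5)*√D = -2*√(D + 5/3)*√D = -2*√(5/3 + D)*√D = -2*√D*√(5/3 + D))
1256*u(11) = 1256*(-2*√3*√11*√(5 + 3*11)/3) = 1256*(-2*√3*√11*√(5 + 33)/3) = 1256*(-2*√3*√11*√38/3) = 1256*(-2*√1254/3) = -2512*√1254/3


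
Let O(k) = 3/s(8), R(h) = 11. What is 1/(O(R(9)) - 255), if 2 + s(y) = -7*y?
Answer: -58/14793 ≈ -0.0039208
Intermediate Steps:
s(y) = -2 - 7*y
O(k) = -3/58 (O(k) = 3/(-2 - 7*8) = 3/(-2 - 56) = 3/(-58) = 3*(-1/58) = -3/58)
1/(O(R(9)) - 255) = 1/(-3/58 - 255) = 1/(-14793/58) = -58/14793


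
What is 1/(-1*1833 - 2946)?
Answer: -1/4779 ≈ -0.00020925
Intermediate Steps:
1/(-1*1833 - 2946) = 1/(-1833 - 2946) = 1/(-4779) = -1/4779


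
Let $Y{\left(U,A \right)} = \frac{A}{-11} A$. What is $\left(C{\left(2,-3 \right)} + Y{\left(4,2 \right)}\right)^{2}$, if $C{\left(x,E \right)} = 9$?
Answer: $\frac{9025}{121} \approx 74.587$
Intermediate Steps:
$Y{\left(U,A \right)} = - \frac{A^{2}}{11}$ ($Y{\left(U,A \right)} = A \left(- \frac{1}{11}\right) A = - \frac{A}{11} A = - \frac{A^{2}}{11}$)
$\left(C{\left(2,-3 \right)} + Y{\left(4,2 \right)}\right)^{2} = \left(9 - \frac{2^{2}}{11}\right)^{2} = \left(9 - \frac{4}{11}\right)^{2} = \left(\frac{95}{11}\right)^{2} = \frac{9025}{121}$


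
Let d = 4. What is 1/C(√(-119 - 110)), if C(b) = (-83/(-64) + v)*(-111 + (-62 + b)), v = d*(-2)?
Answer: 5536/6468891 + 32*I*√229/6468891 ≈ 0.00085579 + 7.4858e-5*I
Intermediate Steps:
v = -8 (v = 4*(-2) = -8)
C(b) = 74217/64 - 429*b/64 (C(b) = (-83/(-64) - 8)*(-111 + (-62 + b)) = (-83*(-1/64) - 8)*(-173 + b) = (83/64 - 8)*(-173 + b) = -429*(-173 + b)/64 = 74217/64 - 429*b/64)
1/C(√(-119 - 110)) = 1/(74217/64 - 429*√(-119 - 110)/64) = 1/(74217/64 - 429*I*√229/64)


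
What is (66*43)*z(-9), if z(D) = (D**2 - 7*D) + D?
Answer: 383130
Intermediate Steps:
z(D) = D**2 - 6*D
(66*43)*z(-9) = (66*43)*(-9*(-6 - 9)) = 2838*(-9*(-15)) = 2838*135 = 383130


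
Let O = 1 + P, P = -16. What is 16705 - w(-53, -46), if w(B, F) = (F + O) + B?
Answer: 16819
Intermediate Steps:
O = -15 (O = 1 - 16 = -15)
w(B, F) = -15 + B + F (w(B, F) = (F - 15) + B = (-15 + F) + B = -15 + B + F)
16705 - w(-53, -46) = 16705 - (-15 - 53 - 46) = 16705 - 1*(-114) = 16705 + 114 = 16819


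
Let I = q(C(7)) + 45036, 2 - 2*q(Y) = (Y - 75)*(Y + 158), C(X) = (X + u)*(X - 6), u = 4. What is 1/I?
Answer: 1/50445 ≈ 1.9824e-5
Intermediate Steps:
C(X) = (-6 + X)*(4 + X) (C(X) = (X + 4)*(X - 6) = (4 + X)*(-6 + X) = (-6 + X)*(4 + X))
q(Y) = 1 - (-75 + Y)*(158 + Y)/2 (q(Y) = 1 - (Y - 75)*(Y + 158)/2 = 1 - (-75 + Y)*(158 + Y)/2)
I = 50445 (I = (5926 - 83*(-24 + 7² - 2*7)/2 - (-24 + 7² - 2*7)²/2) + 45036 = (5926 - 83*(-24 + 49 - 14)/2 - (-24 + 49 - 14)²/2) + 45036 = (5926 - 83/2*11 - ½*11²) + 45036 = (5926 - 913/2 - ½*121) + 45036 = (5926 - 913/2 - 121/2) + 45036 = 5409 + 45036 = 50445)
1/I = 1/50445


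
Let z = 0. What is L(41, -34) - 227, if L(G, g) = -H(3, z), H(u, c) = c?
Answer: -227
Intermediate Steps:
L(G, g) = 0 (L(G, g) = -1*0 = 0)
L(41, -34) - 227 = 0 - 227 = -227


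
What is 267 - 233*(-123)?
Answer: 28926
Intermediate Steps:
267 - 233*(-123) = 267 + 28659 = 28926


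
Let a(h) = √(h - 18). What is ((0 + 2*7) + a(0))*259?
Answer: 3626 + 777*I*√2 ≈ 3626.0 + 1098.8*I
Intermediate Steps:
a(h) = √(-18 + h)
((0 + 2*7) + a(0))*259 = ((0 + 2*7) + √(-18 + 0))*259 = ((0 + 14) + √(-18))*259 = (14 + 3*I*√2)*259 = 3626 + 777*I*√2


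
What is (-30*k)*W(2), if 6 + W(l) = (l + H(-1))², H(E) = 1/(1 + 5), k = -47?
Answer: -11045/6 ≈ -1840.8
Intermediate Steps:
H(E) = ⅙ (H(E) = 1/6 = ⅙)
W(l) = -6 + (⅙ + l)² (W(l) = -6 + (l + ⅙)² = -6 + (⅙ + l)²)
(-30*k)*W(2) = (-30*(-47))*(-6 + (1 + 6*2)²/36) = 1410*(-6 + (1 + 12)²/36) = 1410*(-6 + (1/36)*13²) = 1410*(-6 + (1/36)*169) = 1410*(-6 + 169/36) = 1410*(-47/36) = -11045/6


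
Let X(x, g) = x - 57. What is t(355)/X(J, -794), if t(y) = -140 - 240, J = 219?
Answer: -190/81 ≈ -2.3457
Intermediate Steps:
X(x, g) = -57 + x
t(y) = -380
t(355)/X(J, -794) = -380/(-57 + 219) = -380/162 = -380*1/162 = -190/81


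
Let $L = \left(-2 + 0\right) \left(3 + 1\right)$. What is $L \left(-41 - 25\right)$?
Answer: $528$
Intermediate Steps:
$L = -8$ ($L = \left(-2\right) 4 = -8$)
$L \left(-41 - 25\right) = - 8 \left(-41 - 25\right) = \left(-8\right) \left(-66\right) = 528$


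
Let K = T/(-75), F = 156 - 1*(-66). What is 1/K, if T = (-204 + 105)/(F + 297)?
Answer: 4325/11 ≈ 393.18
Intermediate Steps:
F = 222 (F = 156 + 66 = 222)
T = -33/173 (T = (-204 + 105)/(222 + 297) = -99/519 = -99*1/519 = -33/173 ≈ -0.19075)
K = 11/4325 (K = -33/173/(-75) = -33/173*(-1/75) = 11/4325 ≈ 0.0025434)
1/K = 1/(11/4325) = 4325/11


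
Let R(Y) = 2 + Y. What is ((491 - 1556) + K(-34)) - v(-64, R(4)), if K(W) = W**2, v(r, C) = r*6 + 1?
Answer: 474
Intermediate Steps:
v(r, C) = 1 + 6*r (v(r, C) = 6*r + 1 = 1 + 6*r)
((491 - 1556) + K(-34)) - v(-64, R(4)) = ((491 - 1556) + (-34)**2) - (1 + 6*(-64)) = (-1065 + 1156) - (1 - 384) = 91 - 1*(-383) = 91 + 383 = 474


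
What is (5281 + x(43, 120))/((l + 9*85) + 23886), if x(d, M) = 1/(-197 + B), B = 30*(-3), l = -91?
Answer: 757823/3524360 ≈ 0.21502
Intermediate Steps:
B = -90
x(d, M) = -1/287 (x(d, M) = 1/(-197 - 90) = 1/(-287) = -1/287)
(5281 + x(43, 120))/((l + 9*85) + 23886) = (5281 - 1/287)/((-91 + 9*85) + 23886) = 1515646/(287*((-91 + 765) + 23886)) = 1515646/(287*(674 + 23886)) = (1515646/287)/24560 = (1515646/287)*(1/24560) = 757823/3524360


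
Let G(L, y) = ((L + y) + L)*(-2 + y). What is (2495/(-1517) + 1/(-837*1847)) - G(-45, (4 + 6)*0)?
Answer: -425991222662/2345189463 ≈ -181.64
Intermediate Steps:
G(L, y) = (-2 + y)*(y + 2*L) (G(L, y) = (y + 2*L)*(-2 + y) = (-2 + y)*(y + 2*L))
(2495/(-1517) + 1/(-837*1847)) - G(-45, (4 + 6)*0) = (2495/(-1517) + 1/(-837*1847)) - (((4 + 6)*0)**2 - 4*(-45) - 2*(4 + 6)*0 + 2*(-45)*((4 + 6)*0)) = (2495*(-1/1517) - 1/837*1/1847) - ((10*0)**2 + 180 - 20*0 + 2*(-45)*(10*0)) = (-2495/1517 - 1/1545939) - (0**2 + 180 - 2*0 + 2*(-45)*0) = -3857119322/2345189463 - (0 + 180 + 0 + 0) = -3857119322/2345189463 - 1*180 = -3857119322/2345189463 - 180 = -425991222662/2345189463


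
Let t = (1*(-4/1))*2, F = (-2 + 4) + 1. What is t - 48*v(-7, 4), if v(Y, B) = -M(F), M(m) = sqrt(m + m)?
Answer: -8 + 48*sqrt(6) ≈ 109.58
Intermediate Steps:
F = 3 (F = 2 + 1 = 3)
M(m) = sqrt(2)*sqrt(m) (M(m) = sqrt(2*m) = sqrt(2)*sqrt(m))
t = -8 (t = (1*(-4*1))*2 = (1*(-4))*2 = -4*2 = -8)
v(Y, B) = -sqrt(6) (v(Y, B) = -sqrt(2)*sqrt(3) = -sqrt(6))
t - 48*v(-7, 4) = -8 - (-48)*sqrt(6) = -8 + 48*sqrt(6)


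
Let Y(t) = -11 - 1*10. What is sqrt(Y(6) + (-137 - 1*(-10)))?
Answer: 2*I*sqrt(37) ≈ 12.166*I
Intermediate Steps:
Y(t) = -21 (Y(t) = -11 - 10 = -21)
sqrt(Y(6) + (-137 - 1*(-10))) = sqrt(-21 + (-137 - 1*(-10))) = sqrt(-21 + (-137 + 10)) = sqrt(-21 - 127) = sqrt(-148) = 2*I*sqrt(37)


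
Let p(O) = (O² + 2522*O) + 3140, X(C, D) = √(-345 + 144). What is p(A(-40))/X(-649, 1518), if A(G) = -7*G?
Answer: -787700*I*√201/201 ≈ -55560.0*I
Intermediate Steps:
X(C, D) = I*√201 (X(C, D) = √(-201) = I*√201)
p(O) = 3140 + O² + 2522*O
p(A(-40))/X(-649, 1518) = (3140 + (-7*(-40))² + 2522*(-7*(-40)))/((I*√201)) = (3140 + 280² + 2522*280)*(-I*√201/201) = (3140 + 78400 + 706160)*(-I*√201/201) = 787700*(-I*√201/201) = -787700*I*√201/201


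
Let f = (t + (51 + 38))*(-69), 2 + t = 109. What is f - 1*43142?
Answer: -56666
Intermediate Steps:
t = 107 (t = -2 + 109 = 107)
f = -13524 (f = (107 + (51 + 38))*(-69) = (107 + 89)*(-69) = 196*(-69) = -13524)
f - 1*43142 = -13524 - 1*43142 = -13524 - 43142 = -56666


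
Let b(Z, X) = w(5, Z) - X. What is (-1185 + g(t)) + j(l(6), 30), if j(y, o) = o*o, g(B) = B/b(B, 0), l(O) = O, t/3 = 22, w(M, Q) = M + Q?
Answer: -20169/71 ≈ -284.07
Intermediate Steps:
t = 66 (t = 3*22 = 66)
b(Z, X) = 5 + Z - X (b(Z, X) = (5 + Z) - X = 5 + Z - X)
g(B) = B/(5 + B) (g(B) = B/(5 + B - 1*0) = B/(5 + B + 0) = B/(5 + B))
j(y, o) = o²
(-1185 + g(t)) + j(l(6), 30) = (-1185 + 66/(5 + 66)) + 30² = (-1185 + 66/71) + 900 = -84069/71 + 900 = -20169/71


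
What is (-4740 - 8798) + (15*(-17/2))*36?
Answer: -18128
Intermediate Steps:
(-4740 - 8798) + (15*(-17/2))*36 = -13538 + (15*(-17*½))*36 = -13538 + (15*(-17/2))*36 = -13538 - 255/2*36 = -13538 - 4590 = -18128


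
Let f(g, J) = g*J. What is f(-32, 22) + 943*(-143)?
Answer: -135553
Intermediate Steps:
f(g, J) = J*g
f(-32, 22) + 943*(-143) = 22*(-32) + 943*(-143) = -704 - 134849 = -135553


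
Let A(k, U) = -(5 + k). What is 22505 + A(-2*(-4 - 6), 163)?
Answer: 22480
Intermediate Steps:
A(k, U) = -5 - k
22505 + A(-2*(-4 - 6), 163) = 22505 + (-5 - (-2)*(-4 - 6)) = 22505 + (-5 - (-2)*(-10)) = 22505 + (-5 - 1*20) = 22505 + (-5 - 20) = 22505 - 25 = 22480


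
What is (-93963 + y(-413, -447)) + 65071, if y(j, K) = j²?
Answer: 141677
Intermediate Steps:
(-93963 + y(-413, -447)) + 65071 = (-93963 + (-413)²) + 65071 = (-93963 + 170569) + 65071 = 76606 + 65071 = 141677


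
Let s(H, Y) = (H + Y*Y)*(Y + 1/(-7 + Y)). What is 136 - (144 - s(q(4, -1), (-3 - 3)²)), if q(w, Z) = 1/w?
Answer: 5417397/116 ≈ 46702.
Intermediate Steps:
s(H, Y) = (H + Y²)*(Y + 1/(-7 + Y))
136 - (144 - s(q(4, -1), (-3 - 3)²)) = 136 - (144 - (1/4 + ((-3 - 3)²)² + ((-3 - 3)²)⁴ - 7*(-3 - 3)⁶ + ((-3 - 3)²)²/4 - 7*(-3 - 3)²/4)/(-7 + (-3 - 3)²)) = 136 - (144 - (¼ + ((-6)²)² + ((-6)²)⁴ - 7*((-6)²)³ + ((-6)²)²/4 - 7*¼*(-6)²)/(-7 + (-6)²)) = 136 - (144 - (¼ + 36² + 36⁴ - 7*36³ + (¼)*36² - 7*¼*36)/(-7 + 36)) = 136 - (144 - (¼ + 1296 + 1679616 - 7*46656 + (¼)*1296 - 63)/29) = 136 - (144 - (¼ + 1296 + 1679616 - 326592 + 324 - 63)/29) = 136 - (144 - 5418325/(29*4)) = 136 - (144 - 1*5418325/116) = 136 - (144 - 5418325/116) = 136 - 1*(-5401621/116) = 136 + 5401621/116 = 5417397/116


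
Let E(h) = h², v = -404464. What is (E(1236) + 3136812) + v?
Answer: 4260044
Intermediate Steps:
(E(1236) + 3136812) + v = (1236² + 3136812) - 404464 = (1527696 + 3136812) - 404464 = 4664508 - 404464 = 4260044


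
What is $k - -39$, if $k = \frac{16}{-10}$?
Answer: $\frac{187}{5} \approx 37.4$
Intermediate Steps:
$k = - \frac{8}{5}$ ($k = 16 \left(- \frac{1}{10}\right) = - \frac{8}{5} \approx -1.6$)
$k - -39 = - \frac{8}{5} - -39 = - \frac{8}{5} + 39 = \frac{187}{5}$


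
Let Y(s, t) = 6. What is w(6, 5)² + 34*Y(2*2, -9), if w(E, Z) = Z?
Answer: 229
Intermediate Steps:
w(6, 5)² + 34*Y(2*2, -9) = 5² + 34*6 = 25 + 204 = 229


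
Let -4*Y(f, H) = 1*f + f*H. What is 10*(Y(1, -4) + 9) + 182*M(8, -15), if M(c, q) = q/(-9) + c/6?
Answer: 1287/2 ≈ 643.50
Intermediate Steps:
Y(f, H) = -f/4 - H*f/4 (Y(f, H) = -(1*f + f*H)/4 = -(f + H*f)/4 = -f/4 - H*f/4)
M(c, q) = -q/9 + c/6 (M(c, q) = q*(-⅑) + c*(⅙) = -q/9 + c/6)
10*(Y(1, -4) + 9) + 182*M(8, -15) = 10*(-¼*1*(1 - 4) + 9) + 182*(-⅑*(-15) + (⅙)*8) = 10*(-¼*1*(-3) + 9) + 182*(5/3 + 4/3) = 10*(¾ + 9) + 182*3 = 10*(39/4) + 546 = 195/2 + 546 = 1287/2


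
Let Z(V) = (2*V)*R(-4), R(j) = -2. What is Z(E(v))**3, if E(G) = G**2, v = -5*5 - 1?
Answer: -19770609664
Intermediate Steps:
v = -26 (v = -25 - 1 = -26)
Z(V) = -4*V (Z(V) = (2*V)*(-2) = -4*V)
Z(E(v))**3 = (-4*(-26)**2)**3 = (-4*676)**3 = (-2704)**3 = -19770609664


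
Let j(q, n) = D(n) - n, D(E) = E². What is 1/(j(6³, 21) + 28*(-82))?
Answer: -1/1876 ≈ -0.00053305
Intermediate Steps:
j(q, n) = n² - n
1/(j(6³, 21) + 28*(-82)) = 1/(21*(-1 + 21) + 28*(-82)) = 1/(21*20 - 2296) = 1/(420 - 2296) = 1/(-1876) = -1/1876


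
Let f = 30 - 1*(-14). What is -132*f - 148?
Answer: -5956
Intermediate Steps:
f = 44 (f = 30 + 14 = 44)
-132*f - 148 = -132*44 - 148 = -5808 - 148 = -5956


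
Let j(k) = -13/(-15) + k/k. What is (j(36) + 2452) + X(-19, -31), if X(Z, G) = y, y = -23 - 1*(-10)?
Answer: 36613/15 ≈ 2440.9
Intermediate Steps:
j(k) = 28/15 (j(k) = -13*(-1/15) + 1 = 13/15 + 1 = 28/15)
y = -13 (y = -23 + 10 = -13)
X(Z, G) = -13
(j(36) + 2452) + X(-19, -31) = (28/15 + 2452) - 13 = 36808/15 - 13 = 36613/15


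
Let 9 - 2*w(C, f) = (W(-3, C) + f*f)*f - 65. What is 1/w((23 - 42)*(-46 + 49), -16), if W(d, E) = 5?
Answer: 1/2125 ≈ 0.00047059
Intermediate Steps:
w(C, f) = 37 - f*(5 + f²)/2 (w(C, f) = 9/2 - ((5 + f*f)*f - 65)/2 = 9/2 - ((5 + f²)*f - 65)/2 = 9/2 - (f*(5 + f²) - 65)/2 = 9/2 - (-65 + f*(5 + f²))/2 = 9/2 + (65/2 - f*(5 + f²)/2) = 37 - f*(5 + f²)/2)
1/w((23 - 42)*(-46 + 49), -16) = 1/(37 - 5/2*(-16) - ½*(-16)³) = 1/(37 + 40 - ½*(-4096)) = 1/(37 + 40 + 2048) = 1/2125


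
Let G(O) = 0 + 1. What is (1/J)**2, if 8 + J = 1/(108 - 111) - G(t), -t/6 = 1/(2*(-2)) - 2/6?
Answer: 9/784 ≈ 0.011480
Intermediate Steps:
t = 7/2 (t = -6*(1/(2*(-2)) - 2/6) = -6*((1/2)*(-1/2) - 2*1/6) = -6*(-1/4 - 1/3) = -6*(-7/12) = 7/2 ≈ 3.5000)
G(O) = 1
J = -28/3 (J = -8 + (1/(108 - 111) - 1*1) = -8 + (1/(-3) - 1) = -8 + (-1/3 - 1) = -8 - 4/3 = -28/3 ≈ -9.3333)
(1/J)**2 = (1/(-28/3))**2 = (-3/28)**2 = 9/784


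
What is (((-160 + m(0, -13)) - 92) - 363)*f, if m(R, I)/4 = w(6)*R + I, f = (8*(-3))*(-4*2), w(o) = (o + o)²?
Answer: -128064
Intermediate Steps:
w(o) = 4*o² (w(o) = (2*o)² = 4*o²)
f = 192 (f = -24*(-8) = 192)
m(R, I) = 4*I + 576*R (m(R, I) = 4*((4*6²)*R + I) = 4*((4*36)*R + I) = 4*(144*R + I) = 4*(I + 144*R) = 4*I + 576*R)
(((-160 + m(0, -13)) - 92) - 363)*f = (((-160 + (4*(-13) + 576*0)) - 92) - 363)*192 = (((-160 + (-52 + 0)) - 92) - 363)*192 = (((-160 - 52) - 92) - 363)*192 = ((-212 - 92) - 363)*192 = (-304 - 363)*192 = -667*192 = -128064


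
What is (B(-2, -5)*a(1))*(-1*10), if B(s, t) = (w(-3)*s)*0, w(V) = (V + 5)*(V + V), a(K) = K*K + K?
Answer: 0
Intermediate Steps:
a(K) = K + K² (a(K) = K² + K = K + K²)
w(V) = 2*V*(5 + V) (w(V) = (5 + V)*(2*V) = 2*V*(5 + V))
B(s, t) = 0 (B(s, t) = ((2*(-3)*(5 - 3))*s)*0 = ((2*(-3)*2)*s)*0 = -12*s*0 = 0)
(B(-2, -5)*a(1))*(-1*10) = (0*(1*(1 + 1)))*(-1*10) = (0*(1*2))*(-10) = (0*2)*(-10) = 0*(-10) = 0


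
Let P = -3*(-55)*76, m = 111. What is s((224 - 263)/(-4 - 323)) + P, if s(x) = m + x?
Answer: 1378972/109 ≈ 12651.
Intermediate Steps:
s(x) = 111 + x
P = 12540 (P = 165*76 = 12540)
s((224 - 263)/(-4 - 323)) + P = (111 + (224 - 263)/(-4 - 323)) + 12540 = (111 - 39/(-327)) + 12540 = (111 - 39*(-1/327)) + 12540 = (111 + 13/109) + 12540 = 12112/109 + 12540 = 1378972/109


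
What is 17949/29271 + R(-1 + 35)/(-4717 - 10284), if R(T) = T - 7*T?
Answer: 91741411/146364757 ≈ 0.62680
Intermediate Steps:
R(T) = -6*T
17949/29271 + R(-1 + 35)/(-4717 - 10284) = 17949/29271 + (-6*(-1 + 35))/(-4717 - 10284) = 17949*(1/29271) - 6*34/(-15001) = 5983/9757 - 204*(-1/15001) = 5983/9757 + 204/15001 = 91741411/146364757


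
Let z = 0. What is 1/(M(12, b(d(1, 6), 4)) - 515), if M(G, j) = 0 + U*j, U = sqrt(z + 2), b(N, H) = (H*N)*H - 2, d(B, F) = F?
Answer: -515/247553 - 94*sqrt(2)/247553 ≈ -0.0026174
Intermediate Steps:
b(N, H) = -2 + N*H**2 (b(N, H) = N*H**2 - 2 = -2 + N*H**2)
U = sqrt(2) (U = sqrt(0 + 2) = sqrt(2) ≈ 1.4142)
M(G, j) = j*sqrt(2) (M(G, j) = 0 + sqrt(2)*j = 0 + j*sqrt(2) = j*sqrt(2))
1/(M(12, b(d(1, 6), 4)) - 515) = 1/((-2 + 6*4**2)*sqrt(2) - 515) = 1/((-2 + 6*16)*sqrt(2) - 515) = 1/((-2 + 96)*sqrt(2) - 515) = 1/(94*sqrt(2) - 515) = 1/(-515 + 94*sqrt(2))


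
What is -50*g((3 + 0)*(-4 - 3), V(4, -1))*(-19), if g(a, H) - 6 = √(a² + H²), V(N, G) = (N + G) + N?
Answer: 5700 + 6650*√10 ≈ 26729.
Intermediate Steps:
V(N, G) = G + 2*N (V(N, G) = (G + N) + N = G + 2*N)
g(a, H) = 6 + √(H² + a²) (g(a, H) = 6 + √(a² + H²) = 6 + √(H² + a²))
-50*g((3 + 0)*(-4 - 3), V(4, -1))*(-19) = -50*(6 + √((-1 + 2*4)² + ((3 + 0)*(-4 - 3))²))*(-19) = -50*(6 + √((-1 + 8)² + (3*(-7))²))*(-19) = -50*(6 + √(7² + (-21)²))*(-19) = -50*(6 + √(49 + 441))*(-19) = -50*(6 + √490)*(-19) = -50*(6 + 7*√10)*(-19) = (-300 - 350*√10)*(-19) = 5700 + 6650*√10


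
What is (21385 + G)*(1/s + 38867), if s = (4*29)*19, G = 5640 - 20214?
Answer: 583449800759/2204 ≈ 2.6472e+8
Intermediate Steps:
G = -14574
s = 2204 (s = 116*19 = 2204)
(21385 + G)*(1/s + 38867) = (21385 - 14574)*(1/2204 + 38867) = 6811*(1/2204 + 38867) = 6811*(85662869/2204) = 583449800759/2204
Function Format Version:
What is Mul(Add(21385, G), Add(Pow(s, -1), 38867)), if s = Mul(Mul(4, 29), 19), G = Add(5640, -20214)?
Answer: Rational(583449800759, 2204) ≈ 2.6472e+8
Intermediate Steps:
G = -14574
s = 2204 (s = Mul(116, 19) = 2204)
Mul(Add(21385, G), Add(Pow(s, -1), 38867)) = Mul(Add(21385, -14574), Add(Pow(2204, -1), 38867)) = Mul(6811, Add(Rational(1, 2204), 38867)) = Mul(6811, Rational(85662869, 2204)) = Rational(583449800759, 2204)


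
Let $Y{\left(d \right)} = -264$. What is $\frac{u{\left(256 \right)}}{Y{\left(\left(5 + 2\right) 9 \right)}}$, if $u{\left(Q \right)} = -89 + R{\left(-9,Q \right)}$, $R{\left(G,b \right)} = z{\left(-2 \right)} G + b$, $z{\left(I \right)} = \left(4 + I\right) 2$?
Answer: $- \frac{131}{264} \approx -0.49621$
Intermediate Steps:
$z{\left(I \right)} = 8 + 2 I$
$R{\left(G,b \right)} = b + 4 G$ ($R{\left(G,b \right)} = \left(8 + 2 \left(-2\right)\right) G + b = \left(8 - 4\right) G + b = 4 G + b = b + 4 G$)
$u{\left(Q \right)} = -125 + Q$ ($u{\left(Q \right)} = -89 + \left(Q + 4 \left(-9\right)\right) = -89 + \left(Q - 36\right) = -89 + \left(-36 + Q\right) = -125 + Q$)
$\frac{u{\left(256 \right)}}{Y{\left(\left(5 + 2\right) 9 \right)}} = \frac{-125 + 256}{-264} = 131 \left(- \frac{1}{264}\right) = - \frac{131}{264}$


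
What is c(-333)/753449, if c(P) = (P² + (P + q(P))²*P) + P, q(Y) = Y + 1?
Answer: -147150369/753449 ≈ -195.30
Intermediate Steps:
q(Y) = 1 + Y
c(P) = P + P² + P*(1 + 2*P)² (c(P) = (P² + (P + (1 + P))²*P) + P = (P² + (1 + 2*P)²*P) + P = (P² + P*(1 + 2*P)²) + P = P + P² + P*(1 + 2*P)²)
c(-333)/753449 = -333*(1 - 333 + (1 + 2*(-333))²)/753449 = -333*(1 - 333 + (1 - 666)²)*(1/753449) = -333*(1 - 333 + (-665)²)*(1/753449) = -333*(1 - 333 + 442225)*(1/753449) = -333*441893*(1/753449) = -147150369*1/753449 = -147150369/753449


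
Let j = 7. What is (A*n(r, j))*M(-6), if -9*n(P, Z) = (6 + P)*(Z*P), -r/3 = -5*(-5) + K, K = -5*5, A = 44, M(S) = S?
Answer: 0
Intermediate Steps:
K = -25
r = 0 (r = -3*(-5*(-5) - 25) = -3*(25 - 25) = -3*0 = 0)
n(P, Z) = -P*Z*(6 + P)/9 (n(P, Z) = -(6 + P)*Z*P/9 = -(6 + P)*P*Z/9 = -P*Z*(6 + P)/9)
(A*n(r, j))*M(-6) = (44*(-1/9*0*7*(6 + 0)))*(-6) = (44*(-1/9*0*7*6))*(-6) = (44*0)*(-6) = 0*(-6) = 0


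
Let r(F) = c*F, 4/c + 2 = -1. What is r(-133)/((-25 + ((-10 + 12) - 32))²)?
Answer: 532/9075 ≈ 0.058623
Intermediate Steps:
c = -4/3 (c = 4/(-2 - 1) = 4/(-3) = 4*(-⅓) = -4/3 ≈ -1.3333)
r(F) = -4*F/3
r(-133)/((-25 + ((-10 + 12) - 32))²) = (-4/3*(-133))/((-25 + ((-10 + 12) - 32))²) = 532/(3*((-25 + (2 - 32))²)) = 532/(3*((-25 - 30)²)) = 532/(3*((-55)²)) = (532/3)/3025 = (532/3)*(1/3025) = 532/9075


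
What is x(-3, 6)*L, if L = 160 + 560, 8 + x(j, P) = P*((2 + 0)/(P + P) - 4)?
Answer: -22320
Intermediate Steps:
x(j, P) = -8 + P*(-4 + 1/P) (x(j, P) = -8 + P*((2 + 0)/(P + P) - 4) = -8 + P*(2/((2*P)) - 4) = -8 + P*(2*(1/(2*P)) - 4) = -8 + P*(1/P - 4) = -8 + P*(-4 + 1/P))
L = 720
x(-3, 6)*L = (-7 - 4*6)*720 = (-7 - 24)*720 = -31*720 = -22320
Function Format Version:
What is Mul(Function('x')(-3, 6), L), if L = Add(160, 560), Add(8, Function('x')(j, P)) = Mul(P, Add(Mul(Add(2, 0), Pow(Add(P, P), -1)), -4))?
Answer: -22320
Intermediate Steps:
Function('x')(j, P) = Add(-8, Mul(P, Add(-4, Pow(P, -1)))) (Function('x')(j, P) = Add(-8, Mul(P, Add(Mul(Add(2, 0), Pow(Add(P, P), -1)), -4))) = Add(-8, Mul(P, Add(Mul(2, Pow(Mul(2, P), -1)), -4))) = Add(-8, Mul(P, Add(Mul(2, Mul(Rational(1, 2), Pow(P, -1))), -4))) = Add(-8, Mul(P, Add(Pow(P, -1), -4))) = Add(-8, Mul(P, Add(-4, Pow(P, -1)))))
L = 720
Mul(Function('x')(-3, 6), L) = Mul(Add(-7, Mul(-4, 6)), 720) = Mul(Add(-7, -24), 720) = Mul(-31, 720) = -22320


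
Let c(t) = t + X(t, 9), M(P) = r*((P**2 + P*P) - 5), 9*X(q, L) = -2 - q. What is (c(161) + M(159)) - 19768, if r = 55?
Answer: 24849089/9 ≈ 2.7610e+6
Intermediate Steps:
X(q, L) = -2/9 - q/9 (X(q, L) = (-2 - q)/9 = -2/9 - q/9)
M(P) = -275 + 110*P**2 (M(P) = 55*((P**2 + P*P) - 5) = 55*((P**2 + P**2) - 5) = 55*(2*P**2 - 5) = 55*(-5 + 2*P**2) = -275 + 110*P**2)
c(t) = -2/9 + 8*t/9 (c(t) = t + (-2/9 - t/9) = -2/9 + 8*t/9)
(c(161) + M(159)) - 19768 = ((-2/9 + (8/9)*161) + (-275 + 110*159**2)) - 19768 = ((-2/9 + 1288/9) + (-275 + 110*25281)) - 19768 = (1286/9 + (-275 + 2780910)) - 19768 = (1286/9 + 2780635) - 19768 = 25027001/9 - 19768 = 24849089/9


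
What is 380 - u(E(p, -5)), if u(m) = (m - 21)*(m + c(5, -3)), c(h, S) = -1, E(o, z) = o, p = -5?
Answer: 224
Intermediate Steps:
u(m) = (-1 + m)*(-21 + m) (u(m) = (m - 21)*(m - 1) = (-21 + m)*(-1 + m) = (-1 + m)*(-21 + m))
380 - u(E(p, -5)) = 380 - (21 + (-5)**2 - 22*(-5)) = 380 - (21 + 25 + 110) = 380 - 1*156 = 380 - 156 = 224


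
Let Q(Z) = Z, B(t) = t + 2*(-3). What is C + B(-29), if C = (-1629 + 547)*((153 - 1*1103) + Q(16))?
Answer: 1010553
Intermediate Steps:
B(t) = -6 + t (B(t) = t - 6 = -6 + t)
C = 1010588 (C = (-1629 + 547)*((153 - 1*1103) + 16) = -1082*((153 - 1103) + 16) = -1082*(-950 + 16) = -1082*(-934) = 1010588)
C + B(-29) = 1010588 + (-6 - 29) = 1010588 - 35 = 1010553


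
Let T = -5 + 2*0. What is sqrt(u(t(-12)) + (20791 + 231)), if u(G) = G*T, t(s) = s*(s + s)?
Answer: sqrt(19582) ≈ 139.94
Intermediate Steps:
t(s) = 2*s**2 (t(s) = s*(2*s) = 2*s**2)
T = -5 (T = -5 + 0 = -5)
u(G) = -5*G (u(G) = G*(-5) = -5*G)
sqrt(u(t(-12)) + (20791 + 231)) = sqrt(-10*(-12)**2 + (20791 + 231)) = sqrt(-10*144 + 21022) = sqrt(-5*288 + 21022) = sqrt(-1440 + 21022) = sqrt(19582)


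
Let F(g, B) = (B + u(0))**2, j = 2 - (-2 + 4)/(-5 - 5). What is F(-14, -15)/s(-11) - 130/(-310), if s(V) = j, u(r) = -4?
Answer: 56098/341 ≈ 164.51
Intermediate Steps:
j = 11/5 (j = 2 - 2/(-10) = 2 - 2*(-1)/10 = 2 - 1*(-1/5) = 2 + 1/5 = 11/5 ≈ 2.2000)
s(V) = 11/5
F(g, B) = (-4 + B)**2 (F(g, B) = (B - 4)**2 = (-4 + B)**2)
F(-14, -15)/s(-11) - 130/(-310) = (-4 - 15)**2/(11/5) - 130/(-310) = (-19)**2*(5/11) - 130*(-1/310) = 361*(5/11) + 13/31 = 1805/11 + 13/31 = 56098/341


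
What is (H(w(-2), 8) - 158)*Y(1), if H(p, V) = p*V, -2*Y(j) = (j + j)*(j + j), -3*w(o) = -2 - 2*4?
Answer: 788/3 ≈ 262.67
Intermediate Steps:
w(o) = 10/3 (w(o) = -(-2 - 2*4)/3 = -(-2 - 8)/3 = -⅓*(-10) = 10/3)
Y(j) = -2*j² (Y(j) = -(j + j)*(j + j)/2 = -2*j*2*j/2 = -2*j²)
H(p, V) = V*p
(H(w(-2), 8) - 158)*Y(1) = (8*(10/3) - 158)*(-2*1²) = (80/3 - 158)*(-2*1) = -394/3*(-2) = 788/3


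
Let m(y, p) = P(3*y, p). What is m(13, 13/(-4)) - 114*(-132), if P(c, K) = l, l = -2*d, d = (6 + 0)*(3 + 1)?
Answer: 15000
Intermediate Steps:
d = 24 (d = 6*4 = 24)
l = -48 (l = -2*24 = -48)
P(c, K) = -48
m(y, p) = -48
m(13, 13/(-4)) - 114*(-132) = -48 - 114*(-132) = -48 + 15048 = 15000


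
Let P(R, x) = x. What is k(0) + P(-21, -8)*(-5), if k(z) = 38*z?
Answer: 40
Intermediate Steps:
k(0) + P(-21, -8)*(-5) = 38*0 - 8*(-5) = 0 + 40 = 40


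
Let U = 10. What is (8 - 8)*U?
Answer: 0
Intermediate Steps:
(8 - 8)*U = (8 - 8)*10 = 0*10 = 0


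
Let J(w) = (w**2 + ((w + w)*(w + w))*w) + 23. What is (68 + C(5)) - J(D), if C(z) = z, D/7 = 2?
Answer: -11122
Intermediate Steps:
D = 14 (D = 7*2 = 14)
J(w) = 23 + w**2 + 4*w**3 (J(w) = (w**2 + ((2*w)*(2*w))*w) + 23 = (w**2 + (4*w**2)*w) + 23 = (w**2 + 4*w**3) + 23 = 23 + w**2 + 4*w**3)
(68 + C(5)) - J(D) = (68 + 5) - (23 + 14**2 + 4*14**3) = 73 - (23 + 196 + 4*2744) = 73 - (23 + 196 + 10976) = 73 - 1*11195 = 73 - 11195 = -11122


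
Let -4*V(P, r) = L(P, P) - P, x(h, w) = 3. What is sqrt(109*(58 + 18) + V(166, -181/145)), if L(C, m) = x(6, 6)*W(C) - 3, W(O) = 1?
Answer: sqrt(33302)/2 ≈ 91.244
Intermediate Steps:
L(C, m) = 0 (L(C, m) = 3*1 - 3 = 3 - 3 = 0)
V(P, r) = P/4 (V(P, r) = -(0 - P)/4 = -(-1)*P/4 = P/4)
sqrt(109*(58 + 18) + V(166, -181/145)) = sqrt(109*(58 + 18) + (1/4)*166) = sqrt(109*76 + 83/2) = sqrt(8284 + 83/2) = sqrt(16651/2) = sqrt(33302)/2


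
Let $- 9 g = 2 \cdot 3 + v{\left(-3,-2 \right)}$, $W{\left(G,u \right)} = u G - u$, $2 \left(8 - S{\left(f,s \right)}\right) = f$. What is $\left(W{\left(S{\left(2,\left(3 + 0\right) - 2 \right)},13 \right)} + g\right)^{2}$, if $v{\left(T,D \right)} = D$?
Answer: $\frac{487204}{81} \approx 6014.9$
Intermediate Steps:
$S{\left(f,s \right)} = 8 - \frac{f}{2}$
$W{\left(G,u \right)} = - u + G u$ ($W{\left(G,u \right)} = G u - u = - u + G u$)
$g = - \frac{4}{9}$ ($g = - \frac{2 \cdot 3 - 2}{9} = - \frac{6 - 2}{9} = \left(- \frac{1}{9}\right) 4 = - \frac{4}{9} \approx -0.44444$)
$\left(W{\left(S{\left(2,\left(3 + 0\right) - 2 \right)},13 \right)} + g\right)^{2} = \left(13 \left(-1 + \left(8 - 1\right)\right) - \frac{4}{9}\right)^{2} = \left(13 \left(-1 + 7\right) - \frac{4}{9}\right)^{2} = \left(13 \cdot 6 - \frac{4}{9}\right)^{2} = \left(78 - \frac{4}{9}\right)^{2} = \left(\frac{698}{9}\right)^{2} = \frac{487204}{81}$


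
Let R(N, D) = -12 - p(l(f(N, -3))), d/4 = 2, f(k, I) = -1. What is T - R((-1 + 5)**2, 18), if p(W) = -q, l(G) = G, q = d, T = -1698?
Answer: -1694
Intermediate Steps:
d = 8 (d = 4*2 = 8)
q = 8
p(W) = -8 (p(W) = -1*8 = -8)
R(N, D) = -4 (R(N, D) = -12 - 1*(-8) = -12 + 8 = -4)
T - R((-1 + 5)**2, 18) = -1698 - 1*(-4) = -1698 + 4 = -1694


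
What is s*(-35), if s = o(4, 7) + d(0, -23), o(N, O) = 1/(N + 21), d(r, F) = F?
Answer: 4018/5 ≈ 803.60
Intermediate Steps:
o(N, O) = 1/(21 + N)
s = -574/25 (s = 1/(21 + 4) - 23 = 1/25 - 23 = -574/25 ≈ -22.960)
s*(-35) = -574/25*(-35) = 4018/5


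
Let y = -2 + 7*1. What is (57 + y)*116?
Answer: 7192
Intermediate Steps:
y = 5 (y = -2 + 7 = 5)
(57 + y)*116 = (57 + 5)*116 = 62*116 = 7192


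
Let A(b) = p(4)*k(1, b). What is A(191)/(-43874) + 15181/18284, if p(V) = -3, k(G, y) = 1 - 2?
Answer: 332998171/401096108 ≈ 0.83022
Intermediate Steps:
k(G, y) = -1
A(b) = 3 (A(b) = -3*(-1) = 3)
A(191)/(-43874) + 15181/18284 = 3/(-43874) + 15181/18284 = 3*(-1/43874) + 15181*(1/18284) = -3/43874 + 15181/18284 = 332998171/401096108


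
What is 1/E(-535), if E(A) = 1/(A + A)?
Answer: -1070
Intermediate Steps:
E(A) = 1/(2*A)
1/E(-535) = 1/((1/2)/(-535)) = 1/((1/2)*(-1/535)) = 1/(-1/1070) = -1070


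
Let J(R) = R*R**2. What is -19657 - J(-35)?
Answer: 23218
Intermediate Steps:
J(R) = R**3
-19657 - J(-35) = -19657 - 1*(-35)**3 = -19657 - 1*(-42875) = -19657 + 42875 = 23218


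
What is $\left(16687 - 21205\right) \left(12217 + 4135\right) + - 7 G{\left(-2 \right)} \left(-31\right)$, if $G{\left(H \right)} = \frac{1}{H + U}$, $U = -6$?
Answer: $- \frac{591026905}{8} \approx -7.3878 \cdot 10^{7}$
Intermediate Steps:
$G{\left(H \right)} = \frac{1}{-6 + H}$ ($G{\left(H \right)} = \frac{1}{H - 6} = \frac{1}{-6 + H}$)
$\left(16687 - 21205\right) \left(12217 + 4135\right) + - 7 G{\left(-2 \right)} \left(-31\right) = \left(16687 - 21205\right) \left(12217 + 4135\right) + - \frac{7}{-6 - 2} \left(-31\right) = \left(-4518\right) 16352 + - \frac{7}{-8} \left(-31\right) = -73878336 + \left(-7\right) \left(- \frac{1}{8}\right) \left(-31\right) = -73878336 + \frac{7}{8} \left(-31\right) = -73878336 - \frac{217}{8} = - \frac{591026905}{8}$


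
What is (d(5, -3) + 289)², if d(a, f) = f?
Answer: 81796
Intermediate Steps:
(d(5, -3) + 289)² = (-3 + 289)² = 286² = 81796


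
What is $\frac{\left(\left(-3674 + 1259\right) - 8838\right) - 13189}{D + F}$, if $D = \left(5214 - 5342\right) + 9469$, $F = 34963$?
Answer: $- \frac{12221}{22152} \approx -0.55169$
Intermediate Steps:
$D = 9341$ ($D = -128 + 9469 = 9341$)
$\frac{\left(\left(-3674 + 1259\right) - 8838\right) - 13189}{D + F} = \frac{\left(\left(-3674 + 1259\right) - 8838\right) - 13189}{9341 + 34963} = \frac{\left(-2415 - 8838\right) - 13189}{44304} = \left(-11253 - 13189\right) \frac{1}{44304} = \left(-24442\right) \frac{1}{44304} = - \frac{12221}{22152}$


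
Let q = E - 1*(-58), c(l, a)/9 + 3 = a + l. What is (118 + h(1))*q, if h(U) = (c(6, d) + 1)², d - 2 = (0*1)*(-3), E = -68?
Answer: -22340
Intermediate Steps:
d = 2 (d = 2 + (0*1)*(-3) = 2 + 0*(-3) = 2 + 0 = 2)
c(l, a) = -27 + 9*a + 9*l (c(l, a) = -27 + 9*(a + l) = -27 + (9*a + 9*l) = -27 + 9*a + 9*l)
h(U) = 2116 (h(U) = ((-27 + 9*2 + 9*6) + 1)² = ((-27 + 18 + 54) + 1)² = (45 + 1)² = 46² = 2116)
q = -10 (q = -68 - 1*(-58) = -68 + 58 = -10)
(118 + h(1))*q = (118 + 2116)*(-10) = 2234*(-10) = -22340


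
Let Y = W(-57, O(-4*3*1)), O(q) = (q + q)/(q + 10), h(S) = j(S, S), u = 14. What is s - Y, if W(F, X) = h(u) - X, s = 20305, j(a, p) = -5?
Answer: 20322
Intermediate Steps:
h(S) = -5
O(q) = 2*q/(10 + q) (O(q) = (2*q)/(10 + q) = 2*q/(10 + q))
W(F, X) = -5 - X
Y = -17 (Y = -5 - 2*-4*3*1/(10 - 4*3*1) = -5 - 2*(-12*1)/(10 - 12*1) = -5 - 2*(-12)/(10 - 12) = -5 - 2*(-12)/(-2) = -5 - 2*(-12)*(-1)/2 = -5 - 1*12 = -5 - 12 = -17)
s - Y = 20305 - 1*(-17) = 20305 + 17 = 20322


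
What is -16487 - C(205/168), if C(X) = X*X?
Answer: -465371113/28224 ≈ -16489.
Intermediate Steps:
C(X) = X²
-16487 - C(205/168) = -16487 - (205/168)² = -16487 - 1*42025/28224 = -16487 - 42025/28224 = -465371113/28224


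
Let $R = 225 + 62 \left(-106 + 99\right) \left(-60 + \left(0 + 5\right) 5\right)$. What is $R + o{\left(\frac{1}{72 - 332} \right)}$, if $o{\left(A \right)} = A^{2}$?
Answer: $\frac{1042054001}{67600} \approx 15415.0$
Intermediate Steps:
$R = 15415$ ($R = 225 + 62 \left(- 7 \left(-60 + 5 \cdot 5\right)\right) = 225 + 62 \left(- 7 \left(-60 + 25\right)\right) = 225 + 62 \left(\left(-7\right) \left(-35\right)\right) = 225 + 62 \cdot 245 = 225 + 15190 = 15415$)
$R + o{\left(\frac{1}{72 - 332} \right)} = 15415 + \left(\frac{1}{72 - 332}\right)^{2} = 15415 + \left(\frac{1}{-260}\right)^{2} = 15415 + \left(- \frac{1}{260}\right)^{2} = 15415 + \frac{1}{67600} = \frac{1042054001}{67600}$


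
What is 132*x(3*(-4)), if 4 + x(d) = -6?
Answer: -1320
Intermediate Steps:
x(d) = -10 (x(d) = -4 - 6 = -10)
132*x(3*(-4)) = 132*(-10) = -1320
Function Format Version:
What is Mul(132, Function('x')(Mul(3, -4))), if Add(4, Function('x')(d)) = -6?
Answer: -1320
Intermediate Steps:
Function('x')(d) = -10 (Function('x')(d) = Add(-4, -6) = -10)
Mul(132, Function('x')(Mul(3, -4))) = Mul(132, -10) = -1320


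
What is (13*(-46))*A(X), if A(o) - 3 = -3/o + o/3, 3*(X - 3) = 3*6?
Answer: -10166/3 ≈ -3388.7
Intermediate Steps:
X = 9 (X = 3 + (3*6)/3 = 3 + (⅓)*18 = 3 + 6 = 9)
A(o) = 3 - 3/o + o/3 (A(o) = 3 + (-3/o + o/3) = 3 - 3/o + o/3)
(13*(-46))*A(X) = (13*(-46))*(3 - 3/9 + (⅓)*9) = -598*(3 - 3*⅑ + 3) = -598*(3 - ⅓ + 3) = -598*17/3 = -10166/3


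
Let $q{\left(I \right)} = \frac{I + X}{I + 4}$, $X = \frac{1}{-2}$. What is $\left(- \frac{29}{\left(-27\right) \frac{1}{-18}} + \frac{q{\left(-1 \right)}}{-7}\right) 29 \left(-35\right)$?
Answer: $\frac{117305}{6} \approx 19551.0$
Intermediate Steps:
$X = - \frac{1}{2} \approx -0.5$
$q{\left(I \right)} = \frac{- \frac{1}{2} + I}{4 + I}$ ($q{\left(I \right)} = \frac{I - \frac{1}{2}}{I + 4} = \frac{- \frac{1}{2} + I}{4 + I}$)
$\left(- \frac{29}{\left(-27\right) \frac{1}{-18}} + \frac{q{\left(-1 \right)}}{-7}\right) 29 \left(-35\right) = \left(- \frac{29}{\left(-27\right) \frac{1}{-18}} + \frac{\frac{1}{4 - 1} \left(- \frac{1}{2} - 1\right)}{-7}\right) 29 \left(-35\right) = \left(- \frac{29}{\left(-27\right) \left(- \frac{1}{18}\right)} + \frac{1}{3} \left(- \frac{3}{2}\right) \left(- \frac{1}{7}\right)\right) 29 \left(-35\right) = \left(- \frac{29}{\frac{3}{2}} + \frac{1}{3} \left(- \frac{3}{2}\right) \left(- \frac{1}{7}\right)\right) 29 \left(-35\right) = \left(\left(-29\right) \frac{2}{3} - - \frac{1}{14}\right) 29 \left(-35\right) = \left(- \frac{58}{3} + \frac{1}{14}\right) 29 \left(-35\right) = \left(- \frac{809}{42}\right) 29 \left(-35\right) = \left(- \frac{23461}{42}\right) \left(-35\right) = \frac{117305}{6}$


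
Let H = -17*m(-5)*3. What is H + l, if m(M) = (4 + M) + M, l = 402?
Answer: 708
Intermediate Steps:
m(M) = 4 + 2*M
H = 306 (H = -17*(4 + 2*(-5))*3 = -17*(4 - 10)*3 = -17*(-6)*3 = 102*3 = 306)
H + l = 306 + 402 = 708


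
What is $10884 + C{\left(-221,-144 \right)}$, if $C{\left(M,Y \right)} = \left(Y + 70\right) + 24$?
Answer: $10834$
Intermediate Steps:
$C{\left(M,Y \right)} = 94 + Y$ ($C{\left(M,Y \right)} = \left(70 + Y\right) + 24 = 94 + Y$)
$10884 + C{\left(-221,-144 \right)} = 10884 + \left(94 - 144\right) = 10884 - 50 = 10834$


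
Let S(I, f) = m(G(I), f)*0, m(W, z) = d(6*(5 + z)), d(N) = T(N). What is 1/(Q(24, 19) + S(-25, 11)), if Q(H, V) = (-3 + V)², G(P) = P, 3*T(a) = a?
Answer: 1/256 ≈ 0.0039063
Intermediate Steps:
T(a) = a/3
d(N) = N/3
m(W, z) = 10 + 2*z (m(W, z) = (6*(5 + z))/3 = (30 + 6*z)/3 = 10 + 2*z)
S(I, f) = 0 (S(I, f) = (10 + 2*f)*0 = 0)
1/(Q(24, 19) + S(-25, 11)) = 1/((-3 + 19)² + 0) = 1/(16² + 0) = 1/(256 + 0) = 1/256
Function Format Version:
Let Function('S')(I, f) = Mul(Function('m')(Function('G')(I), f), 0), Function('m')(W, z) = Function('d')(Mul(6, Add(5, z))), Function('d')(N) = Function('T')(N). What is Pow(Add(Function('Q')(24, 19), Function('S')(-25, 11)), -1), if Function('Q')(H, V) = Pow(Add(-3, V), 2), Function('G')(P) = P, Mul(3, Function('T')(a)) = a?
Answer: Rational(1, 256) ≈ 0.0039063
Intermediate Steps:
Function('T')(a) = Mul(Rational(1, 3), a)
Function('d')(N) = Mul(Rational(1, 3), N)
Function('m')(W, z) = Add(10, Mul(2, z)) (Function('m')(W, z) = Mul(Rational(1, 3), Mul(6, Add(5, z))) = Mul(Rational(1, 3), Add(30, Mul(6, z))) = Add(10, Mul(2, z)))
Function('S')(I, f) = 0 (Function('S')(I, f) = Mul(Add(10, Mul(2, f)), 0) = 0)
Pow(Add(Function('Q')(24, 19), Function('S')(-25, 11)), -1) = Pow(Add(Pow(Add(-3, 19), 2), 0), -1) = Pow(Add(Pow(16, 2), 0), -1) = Pow(Add(256, 0), -1) = Pow(256, -1) = Rational(1, 256)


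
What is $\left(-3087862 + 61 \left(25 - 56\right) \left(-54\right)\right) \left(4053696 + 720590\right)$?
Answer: $-14254814875928$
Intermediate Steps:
$\left(-3087862 + 61 \left(25 - 56\right) \left(-54\right)\right) \left(4053696 + 720590\right) = \left(-3087862 + 61 \left(-31\right) \left(-54\right)\right) 4774286 = \left(-3087862 - -102114\right) 4774286 = \left(-3087862 + 102114\right) 4774286 = \left(-2985748\right) 4774286 = -14254814875928$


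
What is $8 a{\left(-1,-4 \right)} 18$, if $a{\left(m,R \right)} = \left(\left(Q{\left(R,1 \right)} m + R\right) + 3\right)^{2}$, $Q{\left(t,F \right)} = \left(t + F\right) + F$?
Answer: $144$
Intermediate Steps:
$Q{\left(t,F \right)} = t + 2 F$ ($Q{\left(t,F \right)} = \left(F + t\right) + F = t + 2 F$)
$a{\left(m,R \right)} = \left(3 + R + m \left(2 + R\right)\right)^{2}$ ($a{\left(m,R \right)} = \left(\left(\left(R + 2 \cdot 1\right) m + R\right) + 3\right)^{2} = \left(\left(\left(R + 2\right) m + R\right) + 3\right)^{2} = \left(\left(\left(2 + R\right) m + R\right) + 3\right)^{2} = \left(\left(m \left(2 + R\right) + R\right) + 3\right)^{2} = \left(\left(R + m \left(2 + R\right)\right) + 3\right)^{2} = \left(3 + R + m \left(2 + R\right)\right)^{2}$)
$8 a{\left(-1,-4 \right)} 18 = 8 \left(3 - 4 - \left(2 - 4\right)\right)^{2} \cdot 18 = 8 \left(3 - 4 - -2\right)^{2} \cdot 18 = 8 \left(3 - 4 + 2\right)^{2} \cdot 18 = 8 \cdot 1^{2} \cdot 18 = 8 \cdot 1 \cdot 18 = 8 \cdot 18 = 144$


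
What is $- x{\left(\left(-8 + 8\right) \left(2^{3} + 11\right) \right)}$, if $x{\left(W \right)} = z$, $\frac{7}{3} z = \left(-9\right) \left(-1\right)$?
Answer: $- \frac{27}{7} \approx -3.8571$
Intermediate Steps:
$z = \frac{27}{7}$ ($z = \frac{3 \left(\left(-9\right) \left(-1\right)\right)}{7} = \frac{3}{7} \cdot 9 = \frac{27}{7} \approx 3.8571$)
$x{\left(W \right)} = \frac{27}{7}$
$- x{\left(\left(-8 + 8\right) \left(2^{3} + 11\right) \right)} = \left(-1\right) \frac{27}{7} = - \frac{27}{7}$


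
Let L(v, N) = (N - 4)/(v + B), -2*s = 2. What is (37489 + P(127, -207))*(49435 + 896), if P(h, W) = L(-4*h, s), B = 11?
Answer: 937769104578/497 ≈ 1.8869e+9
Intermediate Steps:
s = -1 (s = -½*2 = -1)
L(v, N) = (-4 + N)/(11 + v) (L(v, N) = (N - 4)/(v + 11) = (-4 + N)/(11 + v))
P(h, W) = -5/(11 - 4*h) (P(h, W) = (-4 - 1)/(11 - 4*h) = -5/(11 - 4*h))
(37489 + P(127, -207))*(49435 + 896) = (37489 + 5/(-11 + 4*127))*(49435 + 896) = (37489 + 5/(-11 + 508))*50331 = (37489 + 5/497)*50331 = (18632038/497)*50331 = 937769104578/497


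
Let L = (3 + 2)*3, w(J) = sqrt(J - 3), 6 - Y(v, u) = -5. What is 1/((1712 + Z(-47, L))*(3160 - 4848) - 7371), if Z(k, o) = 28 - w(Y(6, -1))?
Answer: -2944491/8670004454329 - 3376*sqrt(2)/8670004454329 ≈ -3.4017e-7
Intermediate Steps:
Y(v, u) = 11 (Y(v, u) = 6 - 1*(-5) = 6 + 5 = 11)
w(J) = sqrt(-3 + J)
L = 15 (L = 5*3 = 15)
Z(k, o) = 28 - 2*sqrt(2) (Z(k, o) = 28 - sqrt(-3 + 11) = 28 - sqrt(8) = 28 - 2*sqrt(2))
1/((1712 + Z(-47, L))*(3160 - 4848) - 7371) = 1/((1712 + (28 - 2*sqrt(2)))*(3160 - 4848) - 7371) = 1/((1740 - 2*sqrt(2))*(-1688) - 7371) = 1/((-2937120 + 3376*sqrt(2)) - 7371) = 1/(-2944491 + 3376*sqrt(2))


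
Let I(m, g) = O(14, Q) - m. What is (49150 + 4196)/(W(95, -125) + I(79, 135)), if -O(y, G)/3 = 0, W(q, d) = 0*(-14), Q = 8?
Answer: -53346/79 ≈ -675.27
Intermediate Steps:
W(q, d) = 0
O(y, G) = 0 (O(y, G) = -3*0 = 0)
I(m, g) = -m (I(m, g) = 0 - m = -m)
(49150 + 4196)/(W(95, -125) + I(79, 135)) = (49150 + 4196)/(0 - 1*79) = 53346/(0 - 79) = 53346/(-79) = 53346*(-1/79) = -53346/79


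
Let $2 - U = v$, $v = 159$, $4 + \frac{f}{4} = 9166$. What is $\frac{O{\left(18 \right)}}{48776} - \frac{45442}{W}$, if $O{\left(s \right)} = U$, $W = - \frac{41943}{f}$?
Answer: $\frac{27076505171255}{681937256} \approx 39705.0$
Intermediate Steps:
$f = 36648$ ($f = -16 + 4 \cdot 9166 = -16 + 36664 = 36648$)
$W = - \frac{13981}{12216}$ ($W = - \frac{41943}{36648} = \left(-41943\right) \frac{1}{36648} = - \frac{13981}{12216} \approx -1.1445$)
$U = -157$ ($U = 2 - 159 = -157$)
$O{\left(s \right)} = -157$
$\frac{O{\left(18 \right)}}{48776} - \frac{45442}{W} = - \frac{157}{48776} - \frac{45442}{- \frac{13981}{12216}} = \left(-157\right) \frac{1}{48776} - - \frac{555119472}{13981} = - \frac{157}{48776} + \frac{555119472}{13981} = \frac{27076505171255}{681937256}$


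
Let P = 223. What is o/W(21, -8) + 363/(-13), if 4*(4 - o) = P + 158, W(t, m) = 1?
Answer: -6197/52 ≈ -119.17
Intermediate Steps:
o = -365/4 (o = 4 - (223 + 158)/4 = 4 - 1/4*381 = 4 - 381/4 = -365/4 ≈ -91.250)
o/W(21, -8) + 363/(-13) = -365/4/1 + 363/(-13) = -365/4*1 + 363*(-1/13) = -365/4 - 363/13 = -6197/52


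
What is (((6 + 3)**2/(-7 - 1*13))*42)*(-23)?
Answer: 39123/10 ≈ 3912.3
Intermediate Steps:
(((6 + 3)**2/(-7 - 1*13))*42)*(-23) = ((9**2/(-7 - 13))*42)*(-23) = ((81/(-20))*42)*(-23) = ((81*(-1/20))*42)*(-23) = -81/20*42*(-23) = -1701/10*(-23) = 39123/10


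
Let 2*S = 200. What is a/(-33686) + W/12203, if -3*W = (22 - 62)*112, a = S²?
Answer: -107588360/616605387 ≈ -0.17448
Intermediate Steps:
S = 100 (S = (½)*200 = 100)
a = 10000 (a = 100² = 10000)
W = 4480/3 (W = -(22 - 62)*112/3 = -(-40)*112/3 = -⅓*(-4480) = 4480/3 ≈ 1493.3)
a/(-33686) + W/12203 = 10000/(-33686) + (4480/3)/12203 = 10000*(-1/33686) + (4480/3)*(1/12203) = -5000/16843 + 4480/36609 = -107588360/616605387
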